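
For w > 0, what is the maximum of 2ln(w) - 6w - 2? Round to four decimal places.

-6.1972

f'(w) = 2/w − 6 = 0 gives w = 1/3.
f''(w) = -2/w², which is negative for w > 0, so this is a local maximum.
f(1/3) = 2·ln(1/3) - 2 - 2 ≈ -6.1972.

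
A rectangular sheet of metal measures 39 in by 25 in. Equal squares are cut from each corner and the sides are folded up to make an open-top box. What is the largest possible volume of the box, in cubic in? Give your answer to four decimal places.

2175.0917

With cut size x, the volume is V(x) = x(39 − 2x)(25 − 2x) for 0 < x < 12.5.
V'(x) = 12x^2 − 256x + 975. Setting V'(x) = 0 gives x ≈ 4.9634 (the root in (0, 12.5)).
V''(x) = 24x − 256 is negative there, so this is the maximum; V ≈ 2175.0917.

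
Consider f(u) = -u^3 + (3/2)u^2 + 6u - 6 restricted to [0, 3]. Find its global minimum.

-6

The derivative is -3u^2 + 3u + 6, whose only zero in [0, 3] is u = 2.
Candidates: f(0) = -6,  f(2) = 4,  f(3) = -3/2.
The minimum over the interval is -6, attained at u = 0.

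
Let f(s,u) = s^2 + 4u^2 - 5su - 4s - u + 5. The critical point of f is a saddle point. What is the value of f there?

∂f/∂s = 2s - 5u - 4 = 0 and ∂f/∂u = -5s + 8u - 1 = 0, so (s, u) = (-37/9, -22/9).
The Hessian has f_{ss} = 2, f_{uu} = 8, f_{su} = -5, giving D = -9 < 0, so the point is a saddle point.
f(-37/9, -22/9) = 130/9.

130/9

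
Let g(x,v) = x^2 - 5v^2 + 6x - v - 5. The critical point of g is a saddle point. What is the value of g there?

∂g/∂x = 2x + 6 = 0 and ∂g/∂v = -10v - 1 = 0, so (x, v) = (-3, -1/10).
The Hessian has g_{xx} = 2, g_{vv} = -10, g_{xv} = 0, giving D = -20 < 0, so the point is a saddle point.
g(-3, -1/10) = -279/20.

-279/20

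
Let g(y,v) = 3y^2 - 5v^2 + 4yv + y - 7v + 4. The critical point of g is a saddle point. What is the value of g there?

∂g/∂y = 6y + 4v + 1 = 0 and ∂g/∂v = 4y - 10v - 7 = 0, so (y, v) = (9/38, -23/38).
The Hessian has g_{yy} = 6, g_{vv} = -10, g_{yv} = 4, giving D = -76 < 0, so the point is a saddle point.
g(9/38, -23/38) = 237/38.

237/38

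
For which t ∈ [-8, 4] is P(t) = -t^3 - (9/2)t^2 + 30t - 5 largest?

The derivative is -3t^2 - 9t + 30, which vanishes at t = -5 and t = 2.
Compare values at every candidate in [-8, 4]: P(-8) = -21; P(-5) = -285/2; P(2) = 29; P(4) = -21.
Hence the absolute maximum is 29 at t = 2.

2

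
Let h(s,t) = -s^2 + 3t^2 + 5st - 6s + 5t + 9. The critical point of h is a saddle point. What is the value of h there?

∂h/∂s = -2s + 5t - 6 = 0 and ∂h/∂t = 5s + 6t + 5 = 0, so (s, t) = (-61/37, 20/37).
The Hessian has h_{ss} = -2, h_{tt} = 6, h_{st} = 5, giving D = -37 < 0, so the point is a saddle point.
h(-61/37, 20/37) = 566/37.

566/37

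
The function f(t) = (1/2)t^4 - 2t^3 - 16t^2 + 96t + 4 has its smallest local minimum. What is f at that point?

-380

f'(t) = 2t^3 - 6t^2 - 32t + 96 = 0 at t = -4, 3, 4.
f''(t) = 6t^2 - 12t - 32. f''(-4) = 112 > 0 ⇒ local minimum; f''(3) = -14 < 0 ⇒ local maximum; f''(4) = 16 > 0 ⇒ local minimum.
So the smallest local minimum value is f(-4) = -380.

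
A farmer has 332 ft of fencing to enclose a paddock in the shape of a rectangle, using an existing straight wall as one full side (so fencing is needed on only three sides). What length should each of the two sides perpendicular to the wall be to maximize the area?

Let the sides perpendicular to the wall have length x and the parallel side y, so 2x + y = 332 and the area is A = xy = x(332 − 2x).
A'(x) = 332 − 4x = 0 gives x = 83, and A''(x) = −4 < 0 confirms a maximum.
Then y = 332 − 2·83 = 166 and A = 13778.

83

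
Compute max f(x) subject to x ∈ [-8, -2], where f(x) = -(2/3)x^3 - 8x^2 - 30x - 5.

193/3

Differentiating, f'(x) = -2x^2 - 16x - 30; which vanishes at x = -5 and x = -3.
Candidates: f(-8) = 193/3; f(-5) = 85/3; f(-3) = 31; f(-2) = 85/3.
The maximum over the interval is 193/3, attained at x = -8.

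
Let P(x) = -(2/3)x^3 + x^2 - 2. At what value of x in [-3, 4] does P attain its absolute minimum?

The derivative is -2x^2 + 2x, which vanishes at x = 0 and x = 1.
Evaluating at the critical points and endpoints: P(-3) = 25; P(0) = -2; P(1) = -5/3; P(4) = -86/3.
The minimum over the interval is -86/3, attained at x = 4.

4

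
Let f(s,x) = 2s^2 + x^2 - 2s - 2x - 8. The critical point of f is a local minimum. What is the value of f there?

∂f/∂s = 4s - 2 = 0 and ∂f/∂x = 2x - 2 = 0, so (s, x) = (1/2, 1).
The Hessian has f_{ss} = 4, f_{xx} = 2, f_{sx} = 0, giving D = 8 > 0 with f_{ss} > 0, so the point is a local minimum.
f(1/2, 1) = -19/2.

-19/2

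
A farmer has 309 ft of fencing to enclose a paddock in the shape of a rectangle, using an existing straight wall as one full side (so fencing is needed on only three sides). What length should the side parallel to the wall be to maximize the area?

Let the sides perpendicular to the wall have length x and the parallel side y, so 2x + y = 309 and the area is A = xy = x(309 − 2x).
A'(x) = 309 − 4x = 0 gives x = 309/4, and A''(x) = −4 < 0 confirms a maximum.
Then y = 309 − 2·309/4 = 309/2 and A = 95481/8.

309/2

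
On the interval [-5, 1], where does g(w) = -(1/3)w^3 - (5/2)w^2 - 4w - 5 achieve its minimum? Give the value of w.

Differentiating, g'(w) = -w^2 - 5w - 4; which vanishes at w = -4 and w = -1.
Candidates: g(-5) = -35/6; g(-4) = -23/3; g(-1) = -19/6; g(1) = -71/6.
So the minimum is g(1) = -71/6.

1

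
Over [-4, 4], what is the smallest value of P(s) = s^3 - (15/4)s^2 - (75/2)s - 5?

Differentiating, P'(s) = 3s^2 - (15/2)s - 75/2; whose only zero in [-4, 4] is s = -5/2.
Compare values at every candidate in [-4, 4]: P(-4) = 21,  P(-5/2) = 795/16,  P(4) = -151.
The minimum over the interval is -151, attained at s = 4.

-151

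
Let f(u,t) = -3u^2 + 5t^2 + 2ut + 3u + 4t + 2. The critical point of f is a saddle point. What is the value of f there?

∂f/∂u = -6u + 2t + 3 = 0 and ∂f/∂t = 2u + 10t + 4 = 0, so (u, t) = (11/32, -15/32).
The Hessian has f_{uu} = -6, f_{tt} = 10, f_{ut} = 2, giving D = -64 < 0, so the point is a saddle point.
f(11/32, -15/32) = 101/64.

101/64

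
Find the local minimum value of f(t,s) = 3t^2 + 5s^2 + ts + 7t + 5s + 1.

-226/59

∂f/∂t = 6t + s + 7 = 0 and ∂f/∂s = t + 10s + 5 = 0, so (t, s) = (-65/59, -23/59).
The Hessian has f_{tt} = 6, f_{ss} = 10, f_{ts} = 1, giving D = 59 > 0 with f_{tt} > 0, so the point is a local minimum.
f(-65/59, -23/59) = -226/59.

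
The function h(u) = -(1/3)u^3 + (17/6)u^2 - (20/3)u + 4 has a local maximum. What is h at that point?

4/3

Critical points: h'(u) = -u^2 + (17/3)u - 20/3 vanishes at u = 5/3, 4.
Since h''(u) = -2u + 17/3, we get h''(5/3) = 7/3 > 0 ⇒ local minimum; h''(4) = -7/3 < 0 ⇒ local maximum.
The local maximum is h(4) = 4/3.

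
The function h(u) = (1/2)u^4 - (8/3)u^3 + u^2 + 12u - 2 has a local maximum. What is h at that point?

h'(u) = 2u^3 - 8u^2 + 2u + 12. Setting h'(u) = 0 gives u ∈ {-1, 2, 3}.
h''(u) = 6u^2 - 16u + 2. h''(-1) = 24 > 0 ⇒ local minimum; h''(2) = -6 < 0 ⇒ local maximum; h''(3) = 8 > 0 ⇒ local minimum.
Thus h has its local maximum at u = 2, with value 38/3.

38/3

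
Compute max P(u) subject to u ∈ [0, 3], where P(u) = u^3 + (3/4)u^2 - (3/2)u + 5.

137/4

P'(u) = 3u^2 + (3/2)u - 3/2, whose only zero in [0, 3] is u = 1/2.
Compare values at every candidate in [0, 3]: P(0) = 5,  P(1/2) = 73/16,  P(3) = 137/4.
The maximum over the interval is 137/4, attained at u = 3.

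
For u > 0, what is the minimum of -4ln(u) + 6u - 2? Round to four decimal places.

g'(u) = -4/u + 6 = 0 gives u = 2/3.
g''(u) = 4/u², which is positive for u > 0, so this is a local minimum.
g(2/3) = -4·ln(2/3) + 4 - 2 ≈ 3.6219.

3.6219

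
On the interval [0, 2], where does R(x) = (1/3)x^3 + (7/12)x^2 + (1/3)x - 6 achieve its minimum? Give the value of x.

Differentiating, R'(x) = x^2 + (7/6)x + 1/3; which has no zeros in [0, 2].
Compare values at every candidate in [0, 2]: R(0) = -6, R(2) = -1/3.
Hence the absolute minimum is -6 at x = 0.

0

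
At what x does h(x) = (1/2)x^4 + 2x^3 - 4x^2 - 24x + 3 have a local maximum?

-2

Critical points: h'(x) = 2x^3 + 6x^2 - 8x - 24 vanishes at x = -3, -2, 2.
h''(x) = 6x^2 + 12x - 8. h''(-3) = 10 > 0 ⇒ local minimum; h''(-2) = -8 < 0 ⇒ local maximum; h''(2) = 40 > 0 ⇒ local minimum.
So the local maximum value is h(-2) = 27.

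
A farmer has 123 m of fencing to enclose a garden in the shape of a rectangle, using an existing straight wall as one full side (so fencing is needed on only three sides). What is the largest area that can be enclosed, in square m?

Let the sides perpendicular to the wall have length x and the parallel side y, so 2x + y = 123 and the area is A = xy = x(123 − 2x).
A'(x) = 123 − 4x = 0 gives x = 123/4, and A''(x) = −4 < 0 confirms a maximum.
Then y = 123 − 2·123/4 = 123/2 and A = 15129/8.

15129/8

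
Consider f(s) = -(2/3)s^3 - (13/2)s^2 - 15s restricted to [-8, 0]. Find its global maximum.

136/3

f'(s) = -2s^2 - 13s - 15, which vanishes at s = -5 and s = -3/2.
Evaluating at the critical points and endpoints: f(-8) = 136/3; f(-5) = -25/6; f(-3/2) = 81/8; f(0) = 0.
Hence the absolute maximum is 136/3 at s = -8.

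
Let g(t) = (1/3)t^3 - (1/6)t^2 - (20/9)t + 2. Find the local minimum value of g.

g'(t) = t^2 - (1/3)t - 20/9. Setting g'(t) = 0 gives t ∈ {-4/3, 5/3}.
Second-derivative test with g''(t) = 2t - 1/3: g''(-4/3) = -3 < 0 ⇒ local maximum; g''(5/3) = 3 > 0 ⇒ local minimum.
The local minimum is g(5/3) = -101/162.

-101/162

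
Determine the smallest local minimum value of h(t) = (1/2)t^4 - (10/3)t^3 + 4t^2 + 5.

h'(t) = 2t^3 - 10t^2 + 8t. Setting h'(t) = 0 gives t ∈ {0, 1, 4}.
Second-derivative test with h''(t) = 6t^2 - 20t + 8: h''(0) = 8 > 0 ⇒ local minimum; h''(1) = -6 < 0 ⇒ local maximum; h''(4) = 24 > 0 ⇒ local minimum.
Thus h has its smallest local minimum at t = 4, with value -49/3.

-49/3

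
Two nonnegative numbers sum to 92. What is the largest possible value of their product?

With x + y = 92, the product is P(x) = x(92 − x).
P'(x) = 92 − 2x = 0 gives x = 46; P'' = −2 < 0, so this is the maximum.
P = 46·46 = 2116.

2116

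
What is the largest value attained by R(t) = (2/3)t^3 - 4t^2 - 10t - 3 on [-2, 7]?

7/3

Differentiating, R'(t) = 2t^2 - 8t - 10; which vanishes at t = -1 and t = 5.
Candidates: R(-2) = -13/3,  R(-1) = 7/3,  R(5) = -209/3,  R(7) = -121/3.
So the maximum is R(-1) = 7/3.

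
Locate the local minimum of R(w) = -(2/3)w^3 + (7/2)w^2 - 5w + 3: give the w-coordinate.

1

R'(w) = -2w^2 + 7w - 5. Setting R'(w) = 0 gives w ∈ {1, 5/2}.
R''(w) = -4w + 7. R''(1) = 3 > 0 ⇒ local minimum; R''(5/2) = -3 < 0 ⇒ local maximum.
So the local minimum value is R(1) = 5/6.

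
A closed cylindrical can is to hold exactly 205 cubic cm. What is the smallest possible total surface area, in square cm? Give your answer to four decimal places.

192.4644

With radius r and height h, πr²h = 205 so h = 205/(πr²), and S(r) = 2πr² + 2πrh = 2πr² + 2·205/r.
S'(r) = 4πr − 2·205/r² = 0 ⇒ r³ = 205/(2π), so r ≈ 3.1954 and h = 2r ≈ 6.3908.
S''(r) = 4π + 4·205/r³ > 0, so this is the minimum; S ≈ 192.4644.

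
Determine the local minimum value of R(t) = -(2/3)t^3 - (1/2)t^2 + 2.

Critical points: R'(t) = -2t^2 - t vanishes at t = -1/2, 0.
R''(t) = -4t - 1. R''(-1/2) = 1 > 0 ⇒ local minimum; R''(0) = -1 < 0 ⇒ local maximum.
Thus R has its local minimum at t = -1/2, with value 47/24.

47/24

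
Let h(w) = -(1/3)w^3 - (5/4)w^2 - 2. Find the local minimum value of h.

h'(w) = -w^2 - (5/2)w. Setting h'(w) = 0 gives w ∈ {-5/2, 0}.
h''(w) = -2w - 5/2. h''(-5/2) = 5/2 > 0 ⇒ local minimum; h''(0) = -5/2 < 0 ⇒ local maximum.
Thus h has its local minimum at w = -5/2, with value -221/48.

-221/48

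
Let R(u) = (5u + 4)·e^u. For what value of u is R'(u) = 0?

R'(u) = 5·e^u + (5u + 4)·1·e^u = (5u + 9)·e^u. Since e^u > 0, the only critical point is u = -9/5.
R''(-9/5) has the same sign as 5 > 0, so this is a local minimum.
R(-9/5) = (-5)·e^(-9/5) ≈ -0.8265.

-9/5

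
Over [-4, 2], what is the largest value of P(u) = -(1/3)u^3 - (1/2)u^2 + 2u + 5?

The derivative is -u^2 - u + 2, which vanishes at u = -2 and u = 1.
Compare values at every candidate in [-4, 2]: P(-4) = 31/3; P(-2) = 5/3; P(1) = 37/6; P(2) = 13/3.
The maximum over the interval is 31/3, attained at u = -4.

31/3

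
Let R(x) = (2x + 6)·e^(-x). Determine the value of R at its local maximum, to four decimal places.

14.7781

R'(x) = 2·e^(-x) + (2x + 6)·(-1)·e^(-x) = (-2x - 4)·e^(-x). Since e^(-x) > 0, the only critical point is x = -2.
R''(-2) has the same sign as -2 < 0, so this is a local maximum.
R(-2) = (2)·e^(2) ≈ 14.7781.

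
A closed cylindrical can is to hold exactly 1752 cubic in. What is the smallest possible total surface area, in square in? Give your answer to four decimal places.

804.5208

With radius r and height h, πr²h = 1752 so h = 1752/(πr²), and S(r) = 2πr² + 2πrh = 2πr² + 2·1752/r.
S'(r) = 4πr − 2·1752/r² = 0 ⇒ r³ = 1752/(2π), so r ≈ 6.5331 and h = 2r ≈ 13.0662.
S''(r) = 4π + 4·1752/r³ > 0, so this is the minimum; S ≈ 804.5208.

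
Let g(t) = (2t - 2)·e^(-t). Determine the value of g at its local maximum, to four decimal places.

0.2707

By the product rule, g'(t) = (-2t + 4)·e^(-t). Since e^(-t) > 0, the only critical point is t = 2.
g''(2) has the same sign as -2 < 0, so this is a local maximum.
g(2) = (2)·e^(-2) ≈ 0.2707.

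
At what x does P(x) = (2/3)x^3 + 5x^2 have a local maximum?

-5

Critical points: P'(x) = 2x^2 + 10x vanishes at x = -5, 0.
Since P''(x) = 4x + 10, we get P''(-5) = -10 < 0 ⇒ local maximum; P''(0) = 10 > 0 ⇒ local minimum.
The local maximum is P(-5) = 125/3.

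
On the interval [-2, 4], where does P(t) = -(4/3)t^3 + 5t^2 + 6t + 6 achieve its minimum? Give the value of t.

-1/2

P'(t) = -4t^2 + 10t + 6, which vanishes at t = -1/2 and t = 3.
Candidates: P(-2) = 74/3; P(-1/2) = 53/12; P(3) = 33; P(4) = 74/3.
So the minimum is P(-1/2) = 53/12.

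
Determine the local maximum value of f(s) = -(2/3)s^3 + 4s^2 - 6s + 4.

4

f'(s) = -2s^2 + 8s - 6 = 0 at s = 1, 3.
Since f''(s) = -4s + 8, we get f''(1) = 4 > 0 ⇒ local minimum; f''(3) = -4 < 0 ⇒ local maximum.
Thus f has its local maximum at s = 3, with value 4.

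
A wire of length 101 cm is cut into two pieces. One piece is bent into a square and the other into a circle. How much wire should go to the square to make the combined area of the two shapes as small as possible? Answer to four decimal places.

56.5700

Let x be the length used for the square. Square side x/4; circle radius (101−x)/(2π).
A(x) = (x/4)² + π·((101−x)/(2π))² = x²/16 + (101−x)²/(4π) for 0 ≤ x ≤ 101. A'(x) = x/8 − (101−x)/(2π) = 0 gives x = 4·101/(π+4) ≈ 56.5700.
A'' = 1/8 + 1/(2π) > 0, so this gives the minimum combined area; x ≈ 56.5700 cm to the square.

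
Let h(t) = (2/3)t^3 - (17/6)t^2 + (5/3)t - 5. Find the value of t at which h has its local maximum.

1/3

h'(t) = 2t^2 - (17/3)t + 5/3 = 0 at t = 1/3, 5/2.
Since h''(t) = 4t - 17/3, we get h''(1/3) = -13/3 < 0 ⇒ local maximum; h''(5/2) = 13/3 > 0 ⇒ local minimum.
So the local maximum value is h(1/3) = -767/162.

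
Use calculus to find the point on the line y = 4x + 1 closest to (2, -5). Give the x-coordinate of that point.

Minimize D(x)^2 = (x - 2)^2 + (4x + 6)^2.
d/dx[D^2] = 2(x - 2) + 2·4·(4x + 6) = 0 ⇒ x = -22/17.
Then y = -71/17 and the distance is √(196/17) ≈ 3.3955.

-22/17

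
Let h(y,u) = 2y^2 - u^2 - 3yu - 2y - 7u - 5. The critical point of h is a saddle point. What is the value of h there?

3

∂h/∂y = 4y - 3u - 2 = 0 and ∂h/∂u = -3y - 2u - 7 = 0, so (y, u) = (-1, -2).
The Hessian has h_{yy} = 4, h_{uu} = -2, h_{yu} = -3, giving D = -17 < 0, so the point is a saddle point.
h(-1, -2) = 3.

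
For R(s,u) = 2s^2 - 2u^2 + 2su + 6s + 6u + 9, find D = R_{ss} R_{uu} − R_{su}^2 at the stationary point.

∂R/∂s = 4s + 2u + 6 = 0 and ∂R/∂u = 2s - 4u + 6 = 0, so (s, u) = (-9/5, 3/5).
The Hessian has R_{ss} = 4, R_{uu} = -4, R_{su} = 2, giving D = -20 < 0, so the point is a saddle point.
D = (4)·(-4) − (2)^2 = -20.

-20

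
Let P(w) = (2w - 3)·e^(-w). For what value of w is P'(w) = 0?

5/2

By the product rule, P'(w) = (-2w + 5)·e^(-w). Since e^(-w) > 0, the only critical point is w = 5/2.
P''(5/2) has the same sign as -2 < 0, so this is a local maximum.
P(5/2) = (2)·e^(-5/2) ≈ 0.1642.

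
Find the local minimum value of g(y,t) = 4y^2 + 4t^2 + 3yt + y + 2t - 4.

∂g/∂y = 8y + 3t + 1 = 0 and ∂g/∂t = 3y + 8t + 2 = 0, so (y, t) = (-2/55, -13/55).
The Hessian has g_{yy} = 8, g_{tt} = 8, g_{yt} = 3, giving D = 55 > 0 with g_{yy} > 0, so the point is a local minimum.
g(-2/55, -13/55) = -234/55.

-234/55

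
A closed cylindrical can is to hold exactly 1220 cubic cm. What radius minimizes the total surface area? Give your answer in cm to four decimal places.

With radius r and height h, πr²h = 1220 so h = 1220/(πr²), and S(r) = 2πr² + 2πrh = 2πr² + 2·1220/r.
S'(r) = 4πr − 2·1220/r² = 0 ⇒ r³ = 1220/(2π), so r ≈ 5.7906 and h = 2r ≈ 11.5813.
S''(r) = 4π + 4·1220/r³ > 0, so this is the minimum; S ≈ 632.0544.

5.7906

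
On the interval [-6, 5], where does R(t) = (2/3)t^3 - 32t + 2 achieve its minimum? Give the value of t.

4

Differentiating, R'(t) = 2t^2 - 32; which vanishes at t = -4 and t = 4.
Compare values at every candidate in [-6, 5]: R(-6) = 50,  R(-4) = 262/3,  R(4) = -250/3,  R(5) = -224/3.
The minimum over the interval is -250/3, attained at t = 4.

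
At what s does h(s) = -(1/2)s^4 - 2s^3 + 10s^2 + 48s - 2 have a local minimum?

Critical points: h'(s) = -2s^3 - 6s^2 + 20s + 48 vanishes at s = -4, -2, 3.
Second-derivative test with h''(s) = -6s^2 - 12s + 20: h''(-4) = -28 < 0 ⇒ local maximum; h''(-2) = 20 > 0 ⇒ local minimum; h''(3) = -70 < 0 ⇒ local maximum.
The local minimum is h(-2) = -50.

-2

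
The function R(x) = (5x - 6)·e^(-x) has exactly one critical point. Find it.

R'(x) = 5·e^(-x) + (5x - 6)·(-1)·e^(-x) = (-5x + 11)·e^(-x). Since e^(-x) > 0, the only critical point is x = 11/5.
R''(11/5) has the same sign as -5 < 0, so this is a local maximum.
R(11/5) = (5)·e^(-11/5) ≈ 0.5540.

11/5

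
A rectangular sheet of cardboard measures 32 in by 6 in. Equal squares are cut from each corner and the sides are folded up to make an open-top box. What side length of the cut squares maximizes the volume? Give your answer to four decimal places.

With cut size x, the volume is V(x) = x(32 − 2x)(6 − 2x) for 0 < x < 3.
V'(x) = 12x^2 − 152x + 192. Setting V'(x) = 0 gives x ≈ 1.4230 (the root in (0, 3)).
V''(x) = 24x − 152 is negative there, so this is the maximum; V ≈ 130.8473.

1.4230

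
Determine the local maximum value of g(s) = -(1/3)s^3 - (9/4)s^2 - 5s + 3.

20/3

g'(s) = -s^2 - (9/2)s - 5 = 0 at s = -5/2, -2.
g''(s) = -2s - 9/2. g''(-5/2) = 1/2 > 0 ⇒ local minimum; g''(-2) = -1/2 < 0 ⇒ local maximum.
The local maximum is g(-2) = 20/3.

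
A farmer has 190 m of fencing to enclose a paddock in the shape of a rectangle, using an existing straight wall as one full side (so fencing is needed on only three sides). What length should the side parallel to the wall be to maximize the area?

Let the sides perpendicular to the wall have length x and the parallel side y, so 2x + y = 190 and the area is A = xy = x(190 − 2x).
A'(x) = 190 − 4x = 0 gives x = 95/2, and A''(x) = −4 < 0 confirms a maximum.
Then y = 190 − 2·95/2 = 95 and A = 9025/2.

95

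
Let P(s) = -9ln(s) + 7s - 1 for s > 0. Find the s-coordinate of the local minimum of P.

P'(s) = -9/s + 7 = 0 gives s = 9/7.
P''(s) = 9/s², which is positive for s > 0, so this is a local minimum.
P(9/7) = -9·ln(9/7) + 9 - 1 ≈ 5.7382.

9/7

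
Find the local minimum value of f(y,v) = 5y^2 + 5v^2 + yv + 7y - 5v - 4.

∂f/∂y = 10y + v + 7 = 0 and ∂f/∂v = y + 10v - 5 = 0, so (y, v) = (-25/33, 19/33).
The Hessian has f_{yy} = 10, f_{vv} = 10, f_{yv} = 1, giving D = 99 > 0 with f_{yy} > 0, so the point is a local minimum.
f(-25/33, 19/33) = -89/11.

-89/11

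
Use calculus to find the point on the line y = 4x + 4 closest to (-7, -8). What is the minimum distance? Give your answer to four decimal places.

Minimize D(x)^2 = (x + 7)^2 + (4x + 12)^2.
d/dx[D^2] = 2(x + 7) + 2·4·(4x + 12) = 0 ⇒ x = -55/17.
Then y = -152/17 and the distance is √(256/17) ≈ 3.8806.

3.8806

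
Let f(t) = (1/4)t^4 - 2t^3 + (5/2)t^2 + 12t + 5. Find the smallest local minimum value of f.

Critical points: f'(t) = t^3 - 6t^2 + 5t + 12 vanishes at t = -1, 3, 4.
f''(t) = 3t^2 - 12t + 5. f''(-1) = 20 > 0 ⇒ local minimum; f''(3) = -4 < 0 ⇒ local maximum; f''(4) = 5 > 0 ⇒ local minimum.
The smallest local minimum is f(-1) = -9/4.

-9/4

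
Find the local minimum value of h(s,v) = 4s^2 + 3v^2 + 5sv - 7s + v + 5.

∂h/∂s = 8s + 5v - 7 = 0 and ∂h/∂v = 5s + 6v + 1 = 0, so (s, v) = (47/23, -43/23).
The Hessian has h_{ss} = 8, h_{vv} = 6, h_{sv} = 5, giving D = 23 > 0 with h_{ss} > 0, so the point is a local minimum.
h(47/23, -43/23) = -71/23.

-71/23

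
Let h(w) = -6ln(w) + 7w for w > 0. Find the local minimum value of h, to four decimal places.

6.9249

h'(w) = -6/w + 7 = 0 gives w = 6/7.
h''(w) = 6/w², which is positive for w > 0, so this is a local minimum.
h(6/7) = -6·ln(6/7) + 6 ≈ 6.9249.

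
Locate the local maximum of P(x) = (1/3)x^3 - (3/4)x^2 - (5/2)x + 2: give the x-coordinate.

P'(x) = x^2 - (3/2)x - 5/2 = 0 at x = -1, 5/2.
Since P''(x) = 2x - 3/2, we get P''(-1) = -7/2 < 0 ⇒ local maximum; P''(5/2) = 7/2 > 0 ⇒ local minimum.
Thus P has its local maximum at x = -1, with value 41/12.

-1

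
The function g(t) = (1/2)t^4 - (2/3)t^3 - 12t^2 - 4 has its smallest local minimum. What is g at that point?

g'(t) = 2t^3 - 2t^2 - 24t = 0 at t = -3, 0, 4.
Since g''(t) = 6t^2 - 4t - 24, we get g''(-3) = 42 > 0 ⇒ local minimum; g''(0) = -24 < 0 ⇒ local maximum; g''(4) = 56 > 0 ⇒ local minimum.
So the smallest local minimum value is g(4) = -332/3.

-332/3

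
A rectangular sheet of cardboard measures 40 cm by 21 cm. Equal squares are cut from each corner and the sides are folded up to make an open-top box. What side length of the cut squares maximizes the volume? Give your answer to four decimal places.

4.3908

With cut size x, the volume is V(x) = x(40 − 2x)(21 − 2x) for 0 < x < 10.5.
V'(x) = 12x^2 − 244x + 840. Setting V'(x) = 0 gives x ≈ 4.3908 (the root in (0, 10.5)).
V''(x) = 24x − 244 is negative there, so this is the maximum; V ≈ 1674.8219.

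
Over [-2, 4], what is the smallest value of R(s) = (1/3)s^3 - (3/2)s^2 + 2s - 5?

-53/3

R'(s) = s^2 - 3s + 2, which vanishes at s = 1 and s = 2.
Candidates: R(-2) = -53/3,  R(1) = -25/6,  R(2) = -13/3,  R(4) = 1/3.
So the minimum is R(-2) = -53/3.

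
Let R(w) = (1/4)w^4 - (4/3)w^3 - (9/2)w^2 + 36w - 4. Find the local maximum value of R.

191/4

R'(w) = w^3 - 4w^2 - 9w + 36 = 0 at w = -3, 3, 4.
R''(w) = 3w^2 - 8w - 9. R''(-3) = 42 > 0 ⇒ local minimum; R''(3) = -6 < 0 ⇒ local maximum; R''(4) = 7 > 0 ⇒ local minimum.
So the local maximum value is R(3) = 191/4.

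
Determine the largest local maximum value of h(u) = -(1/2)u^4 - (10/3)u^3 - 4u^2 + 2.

70/3

h'(u) = -2u^3 - 10u^2 - 8u = 0 at u = -4, -1, 0.
h''(u) = -6u^2 - 20u - 8. h''(-4) = -24 < 0 ⇒ local maximum; h''(-1) = 6 > 0 ⇒ local minimum; h''(0) = -8 < 0 ⇒ local maximum.
Thus h has its largest local maximum at u = -4, with value 70/3.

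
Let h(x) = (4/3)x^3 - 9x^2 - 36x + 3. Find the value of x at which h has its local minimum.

Critical points: h'(x) = 4x^2 - 18x - 36 vanishes at x = -3/2, 6.
h''(x) = 8x - 18. h''(-3/2) = -30 < 0 ⇒ local maximum; h''(6) = 30 > 0 ⇒ local minimum.
So the local minimum value is h(6) = -249.

6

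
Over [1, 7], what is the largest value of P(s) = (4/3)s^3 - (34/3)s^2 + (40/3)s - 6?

-8/3

Differentiating, P'(s) = 4s^2 - (68/3)s + 40/3; whose only zero in [1, 7] is s = 5.
Compare values at every candidate in [1, 7]: P(1) = -8/3; P(5) = -56; P(7) = -32/3.
The maximum over the interval is -8/3, attained at s = 1.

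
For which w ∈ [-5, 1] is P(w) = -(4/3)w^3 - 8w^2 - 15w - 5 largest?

-5

The derivative is -4w^2 - 16w - 15, which vanishes at w = -5/2 and w = -3/2.
Evaluating at the critical points and endpoints: P(-5) = 110/3, P(-5/2) = 10/3, P(-3/2) = 4, P(1) = -88/3.
The maximum over the interval is 110/3, attained at w = -5.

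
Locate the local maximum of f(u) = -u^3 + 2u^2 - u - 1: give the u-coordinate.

1

Critical points: f'(u) = -3u^2 + 4u - 1 vanishes at u = 1/3, 1.
Second-derivative test with f''(u) = -6u + 4: f''(1/3) = 2 > 0 ⇒ local minimum; f''(1) = -2 < 0 ⇒ local maximum.
The local maximum is f(1) = -1.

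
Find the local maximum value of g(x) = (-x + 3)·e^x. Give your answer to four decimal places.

Differentiating with the product rule gives g'(x) = (-x + 2)·e^x. Since e^x > 0, the only critical point is x = 2.
g''(2) has the same sign as -1 < 0, so this is a local maximum.
g(2) = (1)·e^(2) ≈ 7.3891.

7.3891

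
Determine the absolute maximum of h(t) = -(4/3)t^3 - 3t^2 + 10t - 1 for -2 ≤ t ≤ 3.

The derivative is -4t^2 - 6t + 10, whose only zero in [-2, 3] is t = 1.
Evaluating at the critical points and endpoints: h(-2) = -67/3, h(1) = 14/3, h(3) = -34.
So the maximum is h(1) = 14/3.

14/3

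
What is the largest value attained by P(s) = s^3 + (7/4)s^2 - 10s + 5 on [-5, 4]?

57

The derivative is 3s^2 + (7/2)s - 10, which vanishes at s = -5/2 and s = 4/3.
Compare values at every candidate in [-5, 4]: P(-5) = -105/4, P(-5/2) = 405/16, P(4/3) = -77/27, P(4) = 57.
So the maximum is P(4) = 57.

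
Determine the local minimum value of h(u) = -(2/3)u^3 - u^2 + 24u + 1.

Critical points: h'(u) = -2u^2 - 2u + 24 vanishes at u = -4, 3.
Second-derivative test with h''(u) = -4u - 2: h''(-4) = 14 > 0 ⇒ local minimum; h''(3) = -14 < 0 ⇒ local maximum.
The local minimum is h(-4) = -205/3.

-205/3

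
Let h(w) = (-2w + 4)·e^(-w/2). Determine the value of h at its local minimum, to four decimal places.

Differentiating with the product rule gives h'(w) = (w - 4)·e^(-w/2). Since e^(-w/2) > 0, the only critical point is w = 4.
h''(4) has the same sign as 1 > 0, so this is a local minimum.
h(4) = (-4)·e^(-2) ≈ -0.5413.

-0.5413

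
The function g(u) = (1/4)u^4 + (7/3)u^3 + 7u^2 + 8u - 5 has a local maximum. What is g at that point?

-23/3

g'(u) = u^3 + 7u^2 + 14u + 8. Setting g'(u) = 0 gives u ∈ {-4, -2, -1}.
g''(u) = 3u^2 + 14u + 14. g''(-4) = 6 > 0 ⇒ local minimum; g''(-2) = -2 < 0 ⇒ local maximum; g''(-1) = 3 > 0 ⇒ local minimum.
So the local maximum value is g(-2) = -23/3.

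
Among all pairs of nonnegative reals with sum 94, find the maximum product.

2209

With x + y = 94, the product is P(x) = x(94 − x).
P'(x) = 94 − 2x = 0 gives x = 47; P'' = −2 < 0, so this is the maximum.
P = 47·47 = 2209.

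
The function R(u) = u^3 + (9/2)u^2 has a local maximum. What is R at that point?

R'(u) = 3u^2 + 9u. Setting R'(u) = 0 gives u ∈ {-3, 0}.
Since R''(u) = 6u + 9, we get R''(-3) = -9 < 0 ⇒ local maximum; R''(0) = 9 > 0 ⇒ local minimum.
So the local maximum value is R(-3) = 27/2.

27/2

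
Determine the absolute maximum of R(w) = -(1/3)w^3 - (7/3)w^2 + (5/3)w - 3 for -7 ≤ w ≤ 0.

-3

Differentiating, R'(w) = -w^2 - (14/3)w + 5/3; whose only zero in [-7, 0] is w = -5.
Evaluating at the critical points and endpoints: R(-7) = -44/3,  R(-5) = -28,  R(0) = -3.
Hence the absolute maximum is -3 at w = 0.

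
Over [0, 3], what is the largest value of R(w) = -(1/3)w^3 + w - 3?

-7/3

Differentiating, R'(w) = -w^2 + 1; whose only zero in [0, 3] is w = 1.
Compare values at every candidate in [0, 3]: R(0) = -3,  R(1) = -7/3,  R(3) = -9.
Hence the absolute maximum is -7/3 at w = 1.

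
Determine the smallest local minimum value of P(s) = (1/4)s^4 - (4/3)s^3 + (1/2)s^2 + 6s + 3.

-11/12

P'(s) = s^3 - 4s^2 + s + 6 = 0 at s = -1, 2, 3.
Since P''(s) = 3s^2 - 8s + 1, we get P''(-1) = 12 > 0 ⇒ local minimum; P''(2) = -3 < 0 ⇒ local maximum; P''(3) = 4 > 0 ⇒ local minimum.
The smallest local minimum is P(-1) = -11/12.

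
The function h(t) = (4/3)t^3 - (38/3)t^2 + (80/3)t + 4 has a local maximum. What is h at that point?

h'(t) = 4t^2 - (76/3)t + 80/3. Setting h'(t) = 0 gives t ∈ {4/3, 5}.
h''(t) = 8t - 76/3. h''(4/3) = -44/3 < 0 ⇒ local maximum; h''(5) = 44/3 > 0 ⇒ local minimum.
So the local maximum value is h(4/3) = 1636/81.

1636/81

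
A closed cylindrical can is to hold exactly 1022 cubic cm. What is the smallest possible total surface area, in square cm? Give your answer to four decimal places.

561.6708

With radius r and height h, πr²h = 1022 so h = 1022/(πr²), and S(r) = 2πr² + 2πrh = 2πr² + 2·1022/r.
S'(r) = 4πr − 2·1022/r² = 0 ⇒ r³ = 1022/(2π), so r ≈ 5.4587 and h = 2r ≈ 10.9174.
S''(r) = 4π + 4·1022/r³ > 0, so this is the minimum; S ≈ 561.6708.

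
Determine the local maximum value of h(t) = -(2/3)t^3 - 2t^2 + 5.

5

h'(t) = -2t^2 - 4t. Setting h'(t) = 0 gives t ∈ {-2, 0}.
Second-derivative test with h''(t) = -4t - 4: h''(-2) = 4 > 0 ⇒ local minimum; h''(0) = -4 < 0 ⇒ local maximum.
So the local maximum value is h(0) = 5.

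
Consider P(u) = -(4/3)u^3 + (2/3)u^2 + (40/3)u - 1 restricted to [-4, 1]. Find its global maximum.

125/3

Differentiating, P'(u) = -4u^2 + (4/3)u + 40/3; whose only zero in [-4, 1] is u = -5/3.
Evaluating at the critical points and endpoints: P(-4) = 125/3, P(-5/3) = -1231/81, P(1) = 35/3.
So the maximum is P(-4) = 125/3.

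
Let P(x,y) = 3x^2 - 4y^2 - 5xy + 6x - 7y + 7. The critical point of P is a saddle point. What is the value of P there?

∂P/∂x = 6x - 5y + 6 = 0 and ∂P/∂y = -5x - 8y - 7 = 0, so (x, y) = (-83/73, -12/73).
The Hessian has P_{xx} = 6, P_{yy} = -8, P_{xy} = -5, giving D = -73 < 0, so the point is a saddle point.
P(-83/73, -12/73) = 304/73.

304/73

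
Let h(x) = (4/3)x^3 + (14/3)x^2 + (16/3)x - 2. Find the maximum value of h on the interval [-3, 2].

h'(x) = 4x^2 + (28/3)x + 16/3, which vanishes at x = -4/3 and x = -1.
Evaluating at the critical points and endpoints: h(-3) = -12,  h(-4/3) = -322/81,  h(-1) = -4,  h(2) = 38.
So the maximum is h(2) = 38.

38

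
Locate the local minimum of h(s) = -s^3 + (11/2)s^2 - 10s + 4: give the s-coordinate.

5/3

h'(s) = -3s^2 + 11s - 10 = 0 at s = 5/3, 2.
Since h''(s) = -6s + 11, we get h''(5/3) = 1 > 0 ⇒ local minimum; h''(2) = -1 < 0 ⇒ local maximum.
The local minimum is h(5/3) = -109/54.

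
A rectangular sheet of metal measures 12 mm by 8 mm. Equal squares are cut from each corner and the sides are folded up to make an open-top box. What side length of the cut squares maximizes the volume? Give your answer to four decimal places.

With cut size x, the volume is V(x) = x(12 − 2x)(8 − 2x) for 0 < x < 4.
V'(x) = 12x^2 − 80x + 96. Setting V'(x) = 0 gives x ≈ 1.5695 (the root in (0, 4)).
V''(x) = 24x − 80 is negative there, so this is the maximum; V ≈ 67.6036.

1.5695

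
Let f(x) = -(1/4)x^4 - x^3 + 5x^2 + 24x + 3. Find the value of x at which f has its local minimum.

Critical points: f'(x) = -x^3 - 3x^2 + 10x + 24 vanishes at x = -4, -2, 3.
Since f''(x) = -3x^2 - 6x + 10, we get f''(-4) = -14 < 0 ⇒ local maximum; f''(-2) = 10 > 0 ⇒ local minimum; f''(3) = -35 < 0 ⇒ local maximum.
Thus f has its local minimum at x = -2, with value -21.

-2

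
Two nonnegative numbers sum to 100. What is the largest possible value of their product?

With x + y = 100, the product is P(x) = x(100 − x).
P'(x) = 100 − 2x = 0 gives x = 50; P'' = −2 < 0, so this is the maximum.
P = 50·50 = 2500.

2500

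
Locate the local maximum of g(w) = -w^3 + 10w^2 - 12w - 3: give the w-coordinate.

g'(w) = -3w^2 + 20w - 12 = 0 at w = 2/3, 6.
g''(w) = -6w + 20. g''(2/3) = 16 > 0 ⇒ local minimum; g''(6) = -16 < 0 ⇒ local maximum.
So the local maximum value is g(6) = 69.

6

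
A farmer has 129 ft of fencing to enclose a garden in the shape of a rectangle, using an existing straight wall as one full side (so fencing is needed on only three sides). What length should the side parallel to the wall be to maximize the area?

Let the sides perpendicular to the wall have length x and the parallel side y, so 2x + y = 129 and the area is A = xy = x(129 − 2x).
A'(x) = 129 − 4x = 0 gives x = 129/4, and A''(x) = −4 < 0 confirms a maximum.
Then y = 129 − 2·129/4 = 129/2 and A = 16641/8.

129/2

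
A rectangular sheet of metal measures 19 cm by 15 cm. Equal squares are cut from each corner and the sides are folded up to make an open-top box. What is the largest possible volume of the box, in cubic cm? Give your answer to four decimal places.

With cut size x, the volume is V(x) = x(19 − 2x)(15 − 2x) for 0 < x < 7.5.
V'(x) = 12x^2 − 136x + 285. Setting V'(x) = 0 gives x ≈ 2.7751 (the root in (0, 7.5)).
V''(x) = 24x − 136 is negative there, so this is the maximum; V ≈ 352.7094.

352.7094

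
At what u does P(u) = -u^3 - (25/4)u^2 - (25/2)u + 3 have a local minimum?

-5/2

P'(u) = -3u^2 - (25/2)u - 25/2 = 0 at u = -5/2, -5/3.
P''(u) = -6u - 25/2. P''(-5/2) = 5/2 > 0 ⇒ local minimum; P''(-5/3) = -5/2 < 0 ⇒ local maximum.
Thus P has its local minimum at u = -5/2, with value 173/16.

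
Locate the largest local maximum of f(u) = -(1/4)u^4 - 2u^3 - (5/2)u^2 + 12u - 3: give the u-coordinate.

Critical points: f'(u) = -u^3 - 6u^2 - 5u + 12 vanishes at u = -4, -3, 1.
f''(u) = -3u^2 - 12u - 5. f''(-4) = -5 < 0 ⇒ local maximum; f''(-3) = 4 > 0 ⇒ local minimum; f''(1) = -20 < 0 ⇒ local maximum.
The largest local maximum is f(1) = 17/4.

1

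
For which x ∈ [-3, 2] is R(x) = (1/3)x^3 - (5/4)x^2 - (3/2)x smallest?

-3

Differentiating, R'(x) = x^2 - (5/2)x - 3/2; whose only zero in [-3, 2] is x = -1/2.
Evaluating at the critical points and endpoints: R(-3) = -63/4,  R(-1/2) = 19/48,  R(2) = -16/3.
So the minimum is R(-3) = -63/4.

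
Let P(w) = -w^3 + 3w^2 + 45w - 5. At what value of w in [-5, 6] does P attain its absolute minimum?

-3

The derivative is -3w^2 + 6w + 45, which vanishes at w = -3 and w = 5.
Compare values at every candidate in [-5, 6]: P(-5) = -30; P(-3) = -86; P(5) = 170; P(6) = 157.
So the minimum is P(-3) = -86.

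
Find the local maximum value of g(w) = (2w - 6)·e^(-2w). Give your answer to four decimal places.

0.0009

By the product rule, g'(w) = (-4w + 14)·e^(-2w). Since e^(-2w) > 0, the only critical point is w = 7/2.
g''(7/2) has the same sign as -4 < 0, so this is a local maximum.
g(7/2) = (1)·e^(-7) ≈ 0.0009.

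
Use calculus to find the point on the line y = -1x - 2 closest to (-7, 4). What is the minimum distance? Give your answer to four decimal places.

Minimize D(x)^2 = (x + 7)^2 + (-x - 6)^2.
d/dx[D^2] = 2(x + 7) + 2·(-1)·(-x - 6) = 0 ⇒ x = -13/2.
Then y = 9/2 and the distance is √(1/2) ≈ 0.7071.

0.7071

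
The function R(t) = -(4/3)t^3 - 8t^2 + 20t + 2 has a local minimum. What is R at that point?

Critical points: R'(t) = -4t^2 - 16t + 20 vanishes at t = -5, 1.
Since R''(t) = -8t - 16, we get R''(-5) = 24 > 0 ⇒ local minimum; R''(1) = -24 < 0 ⇒ local maximum.
The local minimum is R(-5) = -394/3.

-394/3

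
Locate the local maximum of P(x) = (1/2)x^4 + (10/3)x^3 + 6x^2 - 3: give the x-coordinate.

-2

P'(x) = 2x^3 + 10x^2 + 12x = 0 at x = -3, -2, 0.
P''(x) = 6x^2 + 20x + 12. P''(-3) = 6 > 0 ⇒ local minimum; P''(-2) = -4 < 0 ⇒ local maximum; P''(0) = 12 > 0 ⇒ local minimum.
Thus P has its local maximum at x = -2, with value 7/3.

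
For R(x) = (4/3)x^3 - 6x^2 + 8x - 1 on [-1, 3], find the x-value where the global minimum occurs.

-1

R'(x) = 4x^2 - 12x + 8, which vanishes at x = 1 and x = 2.
Evaluating at the critical points and endpoints: R(-1) = -49/3, R(1) = 7/3, R(2) = 5/3, R(3) = 5.
The minimum over the interval is -49/3, attained at x = -1.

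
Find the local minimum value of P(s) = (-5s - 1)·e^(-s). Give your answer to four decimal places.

-2.2466

Differentiating with the product rule gives P'(s) = (5s - 4)·e^(-s). Since e^(-s) > 0, the only critical point is s = 4/5.
P''(4/5) has the same sign as 5 > 0, so this is a local minimum.
P(4/5) = (-5)·e^(-4/5) ≈ -2.2466.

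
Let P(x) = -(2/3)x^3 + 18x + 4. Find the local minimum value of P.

-32

Critical points: P'(x) = -2x^2 + 18 vanishes at x = -3, 3.
Second-derivative test with P''(x) = -4x: P''(-3) = 12 > 0 ⇒ local minimum; P''(3) = -12 < 0 ⇒ local maximum.
So the local minimum value is P(-3) = -32.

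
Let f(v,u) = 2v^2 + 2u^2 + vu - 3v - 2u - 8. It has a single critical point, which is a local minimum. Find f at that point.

∂f/∂v = 4v + u - 3 = 0 and ∂f/∂u = v + 4u - 2 = 0, so (v, u) = (2/3, 1/3).
The Hessian has f_{vv} = 4, f_{uu} = 4, f_{vu} = 1, giving D = 15 > 0 with f_{vv} > 0, so the point is a local minimum.
f(2/3, 1/3) = -28/3.

-28/3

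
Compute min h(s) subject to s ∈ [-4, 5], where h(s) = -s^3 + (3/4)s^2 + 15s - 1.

h'(s) = -3s^2 + (3/2)s + 15, which vanishes at s = -2 and s = 5/2.
Compare values at every candidate in [-4, 5]: h(-4) = 15; h(-2) = -20; h(5/2) = 409/16; h(5) = -129/4.
The minimum over the interval is -129/4, attained at s = 5.

-129/4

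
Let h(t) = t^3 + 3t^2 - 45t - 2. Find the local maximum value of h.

173

Critical points: h'(t) = 3t^2 + 6t - 45 vanishes at t = -5, 3.
h''(t) = 6t + 6. h''(-5) = -24 < 0 ⇒ local maximum; h''(3) = 24 > 0 ⇒ local minimum.
Thus h has its local maximum at t = -5, with value 173.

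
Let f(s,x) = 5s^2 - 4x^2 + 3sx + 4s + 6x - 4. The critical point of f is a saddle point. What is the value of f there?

-312/89

∂f/∂s = 10s + 3x + 4 = 0 and ∂f/∂x = 3s - 8x + 6 = 0, so (s, x) = (-50/89, 48/89).
The Hessian has f_{ss} = 10, f_{xx} = -8, f_{sx} = 3, giving D = -89 < 0, so the point is a saddle point.
f(-50/89, 48/89) = -312/89.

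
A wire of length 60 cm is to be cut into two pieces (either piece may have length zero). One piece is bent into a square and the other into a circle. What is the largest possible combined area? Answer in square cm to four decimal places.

286.4789

Let x be the length used for the square. Square side x/4; circle radius (60−x)/(2π).
A(x) = (x/4)² + π·((60−x)/(2π))² = x²/16 + (60−x)²/(4π) for 0 ≤ x ≤ 60. A'(x) = x/8 − (60−x)/(2π) = 0 gives x = 4·60/(π+4) ≈ 33.6059.
A'' > 0, so the interior critical point is a minimum; the maximum is at an endpoint. A(0) = 286.4789 and A(60) = 225.0000, so the largest area is 286.4789.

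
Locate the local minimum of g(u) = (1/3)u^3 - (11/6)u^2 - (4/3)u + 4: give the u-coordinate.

g'(u) = u^2 - (11/3)u - 4/3 = 0 at u = -1/3, 4.
Since g''(u) = 2u - 11/3, we get g''(-1/3) = -13/3 < 0 ⇒ local maximum; g''(4) = 13/3 > 0 ⇒ local minimum.
Thus g has its local minimum at u = 4, with value -28/3.

4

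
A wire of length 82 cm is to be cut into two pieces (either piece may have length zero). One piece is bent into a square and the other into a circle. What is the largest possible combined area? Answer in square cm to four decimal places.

Let x be the length used for the square. Square side x/4; circle radius (82−x)/(2π).
A(x) = (x/4)² + π·((82−x)/(2π))² = x²/16 + (82−x)²/(4π) for 0 ≤ x ≤ 82. A'(x) = x/8 − (82−x)/(2π) = 0 gives x = 4·82/(π+4) ≈ 45.9281.
A'' > 0, so the interior critical point is a minimum; the maximum is at an endpoint. A(0) = 535.0789 and A(82) = 420.2500, so the largest area is 535.0789.

535.0789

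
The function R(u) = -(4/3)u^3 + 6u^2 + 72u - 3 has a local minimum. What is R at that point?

-129

R'(u) = -4u^2 + 12u + 72 = 0 at u = -3, 6.
Second-derivative test with R''(u) = -8u + 12: R''(-3) = 36 > 0 ⇒ local minimum; R''(6) = -36 < 0 ⇒ local maximum.
So the local minimum value is R(-3) = -129.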